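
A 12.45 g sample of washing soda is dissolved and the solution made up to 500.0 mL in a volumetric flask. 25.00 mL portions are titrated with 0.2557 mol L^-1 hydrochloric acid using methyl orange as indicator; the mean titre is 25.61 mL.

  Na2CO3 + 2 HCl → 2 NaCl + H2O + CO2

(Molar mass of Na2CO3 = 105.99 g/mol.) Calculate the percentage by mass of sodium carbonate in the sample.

55.75 %

n(HCl) per titration = 0.02561 × 0.2557 = 6.548 × 10^-3 mol
From the 1:2 ratio, n(Na2CO3) in each aliquot = 1/2 × 6.548 × 10^-3 = 3.274 × 10^-3 mol
n(Na2CO3) in the whole flask = 3.274 × 10^-3 × 500.0/25.00 = 0.06548 mol
mass of Na2CO3 = 0.06548 × 105.99 = 6.941 g
% Na2CO3 = 6.941 / 12.45 × 100 = 55.75 %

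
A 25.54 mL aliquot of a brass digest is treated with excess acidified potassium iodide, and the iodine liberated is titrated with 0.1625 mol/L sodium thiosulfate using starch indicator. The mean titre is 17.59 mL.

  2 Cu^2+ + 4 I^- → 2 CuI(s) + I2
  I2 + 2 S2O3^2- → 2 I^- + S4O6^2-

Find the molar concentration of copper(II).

n(S2O3^2-) = 0.01759 × 0.1625 = 2.858 × 10^-3 mol
n(I2) = n(S2O3^2-)/2 = 1.429 × 10^-3 mol
From the 2:1 ratio, n(Cu2+) in the aliquot = 2/1 × 1.429 × 10^-3 = 2.858 × 10^-3 mol
[Cu2+] = 2.858 × 10^-3 / 0.02554 = 0.1119 mol/L

0.1119 mol/L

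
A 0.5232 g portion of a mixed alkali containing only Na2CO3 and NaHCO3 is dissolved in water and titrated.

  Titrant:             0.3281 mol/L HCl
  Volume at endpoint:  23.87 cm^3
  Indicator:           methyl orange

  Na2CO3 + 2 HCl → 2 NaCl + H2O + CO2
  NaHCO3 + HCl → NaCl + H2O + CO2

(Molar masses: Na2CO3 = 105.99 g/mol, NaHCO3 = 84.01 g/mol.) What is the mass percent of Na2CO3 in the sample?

n(HCl) = 0.02387 × 0.3281 = 7.832 × 10^-3 mol
Let x = n(Na2CO3), y = n(NaHCO3).
Titrant: 2x + 1y = 7.832 × 10^-3;  mass: 105.99x + 84.01y = 0.5232
Solving, x = 2.172 × 10^-3 mol, y = 3.487 × 10^-3 mol
mass of Na2CO3 = 2.172 × 10^-3 × 105.99 = 0.2302 g
% Na2CO3 = 0.2302 / 0.5232 × 100 = 44.01 %

44.01 %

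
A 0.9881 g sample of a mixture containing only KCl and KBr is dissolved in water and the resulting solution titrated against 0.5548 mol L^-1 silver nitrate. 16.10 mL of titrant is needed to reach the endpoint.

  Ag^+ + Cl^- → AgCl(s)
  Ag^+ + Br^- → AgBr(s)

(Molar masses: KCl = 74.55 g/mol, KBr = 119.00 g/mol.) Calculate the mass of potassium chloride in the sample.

n(AgNO3) = 0.01610 × 0.5548 = 8.932 × 10^-3 mol
Let x = n(KCl), y = n(KBr).
Titrant: 1x + 1y = 8.932 × 10^-3;  mass: 74.55x + 119.00y = 0.9881
Solving, x = 1.684 × 10^-3 mol, y = 7.249 × 10^-3 mol
mass of KCl = 1.684 × 10^-3 × 74.55 = 0.1255 g

0.1255 g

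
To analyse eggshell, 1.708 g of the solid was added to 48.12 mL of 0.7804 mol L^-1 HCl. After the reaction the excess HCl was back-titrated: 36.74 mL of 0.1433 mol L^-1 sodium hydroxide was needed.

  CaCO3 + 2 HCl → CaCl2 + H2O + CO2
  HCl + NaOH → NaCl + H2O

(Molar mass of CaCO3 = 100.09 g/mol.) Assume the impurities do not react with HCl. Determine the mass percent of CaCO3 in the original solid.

94.60 %

n(HCl) added = 0.04812 × 0.7804 = 0.03755 mol
n(NaOH) used in back-titration = 0.03674 × 0.1433 = 5.265 × 10^-3 mol
n(HCl) left over = 5.265 × 10^-3 mol (1:1 ratio)
n(HCl) consumed by analyte = 0.03755 − 5.265 × 10^-3 = 0.03229 mol
From the 1:2 ratio, n(CaCO3) = 1/2 × 0.03229 = 0.01614 mol
mass of CaCO3 = 0.01614 × 100.09 = 1.616 g
% CaCO3 = 1.616 / 1.708 × 100 = 94.60 %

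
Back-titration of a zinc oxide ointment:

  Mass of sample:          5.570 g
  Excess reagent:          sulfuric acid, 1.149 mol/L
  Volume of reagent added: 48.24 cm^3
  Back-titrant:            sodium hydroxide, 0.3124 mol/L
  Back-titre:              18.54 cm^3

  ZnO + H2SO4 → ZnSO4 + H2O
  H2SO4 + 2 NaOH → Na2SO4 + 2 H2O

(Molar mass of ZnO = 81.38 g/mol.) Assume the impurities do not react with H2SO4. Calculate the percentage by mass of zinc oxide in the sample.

76.75 %

n(H2SO4) added = 0.04824 × 1.149 = 0.05543 mol
n(NaOH) used in back-titration = 0.01854 × 0.3124 = 5.792 × 10^-3 mol
From the 1:2 ratio, n(H2SO4) left over = 1/2 × 5.792 × 10^-3 = 2.896 × 10^-3 mol
n(H2SO4) consumed by analyte = 0.05543 − 2.896 × 10^-3 = 0.05253 mol
n(ZnO) = 0.05253 mol (1:1 ratio)
mass of ZnO = 0.05253 × 81.38 = 4.275 g
% ZnO = 4.275 / 5.570 × 100 = 76.75 %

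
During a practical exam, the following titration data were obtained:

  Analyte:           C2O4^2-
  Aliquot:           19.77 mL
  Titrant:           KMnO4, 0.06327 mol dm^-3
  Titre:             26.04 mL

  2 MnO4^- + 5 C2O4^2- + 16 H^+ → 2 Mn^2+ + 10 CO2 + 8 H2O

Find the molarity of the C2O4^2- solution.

n(KMnO4) = 0.02604 L × 0.06327 mol/L = 1.648 × 10^-3 mol
From the 5:2 mole ratio, n(C2O4^2-) = 5/2 × 1.648 × 10^-3 = 4.119 × 10^-3 mol
[C2O4^2-] = 4.119 × 10^-3 mol / 0.01977 L = 0.2083 mol/L

0.2083 mol/L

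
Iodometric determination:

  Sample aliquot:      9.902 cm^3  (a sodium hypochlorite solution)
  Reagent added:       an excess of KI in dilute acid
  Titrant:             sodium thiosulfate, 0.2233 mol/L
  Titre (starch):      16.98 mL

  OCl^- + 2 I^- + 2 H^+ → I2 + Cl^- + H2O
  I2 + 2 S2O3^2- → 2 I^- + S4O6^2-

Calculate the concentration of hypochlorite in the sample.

n(S2O3^2-) = 0.01698 × 0.2233 = 3.792 × 10^-3 mol
n(I2) = n(S2O3^2-)/2 = 1.896 × 10^-3 mol
n(OCl^-) in the aliquot = 1.896 × 10^-3 mol (1:1 ratio)
[OCl^-] = 1.896 × 10^-3 / 0.009902 = 0.1915 mol/L

0.1915 mol/L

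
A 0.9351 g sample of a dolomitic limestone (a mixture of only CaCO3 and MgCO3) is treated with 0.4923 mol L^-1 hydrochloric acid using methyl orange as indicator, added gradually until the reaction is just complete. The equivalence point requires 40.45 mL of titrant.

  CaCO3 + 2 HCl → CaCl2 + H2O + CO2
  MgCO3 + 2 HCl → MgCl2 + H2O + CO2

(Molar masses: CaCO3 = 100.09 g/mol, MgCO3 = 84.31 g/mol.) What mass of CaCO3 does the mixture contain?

n(HCl) = 0.04045 × 0.4923 = 0.01991 mol
Let x = n(CaCO3), y = n(MgCO3).
Titrant: 2x + 2y = 0.01991;  mass: 100.09x + 84.31y = 0.9351
Solving, x = 6.061 × 10^-3 mol, y = 3.896 × 10^-3 mol
mass of CaCO3 = 6.061 × 10^-3 × 100.09 = 0.6067 g

0.6067 g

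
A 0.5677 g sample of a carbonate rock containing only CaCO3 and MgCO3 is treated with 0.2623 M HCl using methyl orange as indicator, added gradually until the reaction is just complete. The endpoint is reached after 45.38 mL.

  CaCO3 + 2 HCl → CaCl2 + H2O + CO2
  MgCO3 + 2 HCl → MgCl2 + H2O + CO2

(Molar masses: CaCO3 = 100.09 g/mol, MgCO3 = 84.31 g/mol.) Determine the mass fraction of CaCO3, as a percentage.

73.65 %

n(HCl) = 0.04538 × 0.2623 = 0.01190 mol
Let x = n(CaCO3), y = n(MgCO3).
Titrant: 2x + 2y = 0.01190;  mass: 100.09x + 84.31y = 0.5677
Solving, x = 4.178 × 10^-3 mol, y = 1.774 × 10^-3 mol
mass of CaCO3 = 4.178 × 10^-3 × 100.09 = 0.4181 g
% CaCO3 = 0.4181 / 0.5677 × 100 = 73.65 %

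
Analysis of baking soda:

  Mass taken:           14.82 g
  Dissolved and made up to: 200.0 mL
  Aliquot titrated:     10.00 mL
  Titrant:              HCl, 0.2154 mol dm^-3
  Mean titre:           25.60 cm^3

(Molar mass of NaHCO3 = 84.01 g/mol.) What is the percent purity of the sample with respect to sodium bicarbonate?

62.52 %

NaHCO3 + HCl → NaCl + H2O + CO2
n(HCl) per titration = 0.02560 × 0.2154 = 5.514 × 10^-3 mol
n(NaHCO3) in each aliquot = 5.514 × 10^-3 mol (1:1 ratio)
n(NaHCO3) in the whole flask = 5.514 × 10^-3 × 200.0/10.00 = 0.1103 mol
mass of NaHCO3 = 0.1103 × 84.01 = 9.265 g
% NaHCO3 = 9.265 / 14.82 × 100 = 62.52 %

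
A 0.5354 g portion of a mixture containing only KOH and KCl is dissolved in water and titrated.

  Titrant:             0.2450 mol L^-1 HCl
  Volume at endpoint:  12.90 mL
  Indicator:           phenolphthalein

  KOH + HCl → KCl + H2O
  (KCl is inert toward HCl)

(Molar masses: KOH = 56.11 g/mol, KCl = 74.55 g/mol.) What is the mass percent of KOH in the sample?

n(HCl) = 0.01290 × 0.2450 = 3.160 × 10^-3 mol
Let x = n(KOH), y = n(KCl).
Titrant: 1x = 3.160 × 10^-3;  mass: 56.11x + 74.55y = 0.5354
Solving, x = 3.160 × 10^-3 mol, y = 4.803 × 10^-3 mol
mass of KOH = 3.160 × 10^-3 × 56.11 = 0.1773 g
% KOH = 0.1773 / 0.5354 × 100 = 33.12 %

33.12 %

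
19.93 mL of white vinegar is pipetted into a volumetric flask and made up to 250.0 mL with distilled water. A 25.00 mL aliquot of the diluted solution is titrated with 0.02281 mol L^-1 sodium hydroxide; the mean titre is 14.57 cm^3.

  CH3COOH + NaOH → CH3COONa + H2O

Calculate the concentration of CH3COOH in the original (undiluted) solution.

n(NaOH) = 0.01457 × 0.02281 = 3.323 × 10^-4 mol
n(CH3COOH) in the aliquot = 3.323 × 10^-4 mol (1:1 ratio)
[CH3COOH]_dilute = 3.323 × 10^-4 / 0.02500 = 0.01329 mol/L
Dilution factor = 250.0 / 19.93 = 12.54
[CH3COOH]_stock = 0.01329 × 12.54 = 0.1668 mol/L

0.1668 mol/L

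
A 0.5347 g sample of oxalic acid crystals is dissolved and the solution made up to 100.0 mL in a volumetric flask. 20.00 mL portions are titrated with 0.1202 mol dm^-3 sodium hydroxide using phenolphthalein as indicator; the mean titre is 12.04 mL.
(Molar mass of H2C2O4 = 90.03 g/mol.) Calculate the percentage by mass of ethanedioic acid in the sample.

H2C2O4 + 2 NaOH → Na2C2O4 + 2 H2O
n(NaOH) per titration = 0.01204 × 0.1202 = 1.447 × 10^-3 mol
From the 1:2 ratio, n(H2C2O4) in each aliquot = 1/2 × 1.447 × 10^-3 = 7.236 × 10^-4 mol
n(H2C2O4) in the whole flask = 7.236 × 10^-4 × 100.0/20.00 = 3.618 × 10^-3 mol
mass of H2C2O4 = 3.618 × 10^-3 × 90.03 = 0.3257 g
% H2C2O4 = 0.3257 / 0.5347 × 100 = 60.92 %

60.92 %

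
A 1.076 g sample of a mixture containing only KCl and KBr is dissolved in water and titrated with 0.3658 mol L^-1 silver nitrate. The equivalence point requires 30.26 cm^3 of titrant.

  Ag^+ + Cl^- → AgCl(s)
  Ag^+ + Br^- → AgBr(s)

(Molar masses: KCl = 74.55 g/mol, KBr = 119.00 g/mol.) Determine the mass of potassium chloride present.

n(AgNO3) = 0.03026 × 0.3658 = 0.01107 mol
Let x = n(KCl), y = n(KBr).
Titrant: 1x + 1y = 0.01107;  mass: 74.55x + 119.00y = 1.076
Solving, x = 5.427 × 10^-3 mol, y = 5.642 × 10^-3 mol
mass of KCl = 5.427 × 10^-3 × 74.55 = 0.4046 g

0.4046 g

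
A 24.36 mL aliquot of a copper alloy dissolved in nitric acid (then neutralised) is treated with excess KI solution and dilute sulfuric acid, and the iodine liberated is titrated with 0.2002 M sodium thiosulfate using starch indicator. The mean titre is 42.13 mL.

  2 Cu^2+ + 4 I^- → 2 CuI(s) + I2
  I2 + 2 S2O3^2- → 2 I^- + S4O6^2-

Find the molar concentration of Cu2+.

0.3462 M

n(S2O3^2-) = 0.04213 × 0.2002 = 8.434 × 10^-3 mol
n(I2) = n(S2O3^2-)/2 = 4.217 × 10^-3 mol
From the 2:1 ratio, n(Cu2+) in the aliquot = 2/1 × 4.217 × 10^-3 = 8.434 × 10^-3 mol
[Cu2+] = 8.434 × 10^-3 / 0.02436 = 0.3462 mol/L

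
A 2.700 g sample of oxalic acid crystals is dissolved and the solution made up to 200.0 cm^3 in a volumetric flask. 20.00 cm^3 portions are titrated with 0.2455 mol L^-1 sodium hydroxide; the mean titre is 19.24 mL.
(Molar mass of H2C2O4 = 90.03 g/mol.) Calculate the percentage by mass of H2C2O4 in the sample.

78.75 %

H2C2O4 + 2 NaOH → Na2C2O4 + 2 H2O
n(NaOH) per titration = 0.01924 × 0.2455 = 4.723 × 10^-3 mol
From the 1:2 ratio, n(H2C2O4) in each aliquot = 1/2 × 4.723 × 10^-3 = 2.362 × 10^-3 mol
n(H2C2O4) in the whole flask = 2.362 × 10^-3 × 200.0/20.00 = 0.02362 mol
mass of H2C2O4 = 0.02362 × 90.03 = 2.126 g
% H2C2O4 = 2.126 / 2.700 × 100 = 78.75 %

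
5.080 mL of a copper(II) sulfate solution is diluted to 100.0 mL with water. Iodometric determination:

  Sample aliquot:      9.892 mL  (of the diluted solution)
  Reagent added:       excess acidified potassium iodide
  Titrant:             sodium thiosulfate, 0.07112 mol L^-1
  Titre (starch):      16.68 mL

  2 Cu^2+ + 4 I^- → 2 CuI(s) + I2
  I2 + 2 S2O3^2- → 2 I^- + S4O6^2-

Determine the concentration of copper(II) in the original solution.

n(S2O3^2-) = 0.01668 × 0.07112 = 1.186 × 10^-3 mol
n(I2) = n(S2O3^2-)/2 = 5.931 × 10^-4 mol
From the 2:1 ratio, n(Cu2+) in the aliquot = 2/1 × 5.931 × 10^-4 = 1.186 × 10^-3 mol
[Cu2+]_dilute = 1.186 × 10^-3 / 0.009892 = 0.1199 mol/L
[Cu2+]_original = 0.1199 × 100.0/5.080 = 2.361 mol/L

2.361 mol/L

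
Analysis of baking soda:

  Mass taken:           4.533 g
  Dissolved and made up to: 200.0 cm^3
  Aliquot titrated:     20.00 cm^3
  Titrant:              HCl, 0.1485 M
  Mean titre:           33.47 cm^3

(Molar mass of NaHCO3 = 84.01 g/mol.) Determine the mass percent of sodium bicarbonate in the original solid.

92.11 %

NaHCO3 + HCl → NaCl + H2O + CO2
n(HCl) per titration = 0.03347 × 0.1485 = 4.970 × 10^-3 mol
n(NaHCO3) in each aliquot = 4.970 × 10^-3 mol (1:1 ratio)
n(NaHCO3) in the whole flask = 4.970 × 10^-3 × 200.0/20.00 = 0.04970 mol
mass of NaHCO3 = 0.04970 × 84.01 = 4.176 g
% NaHCO3 = 4.176 / 4.533 × 100 = 92.11 %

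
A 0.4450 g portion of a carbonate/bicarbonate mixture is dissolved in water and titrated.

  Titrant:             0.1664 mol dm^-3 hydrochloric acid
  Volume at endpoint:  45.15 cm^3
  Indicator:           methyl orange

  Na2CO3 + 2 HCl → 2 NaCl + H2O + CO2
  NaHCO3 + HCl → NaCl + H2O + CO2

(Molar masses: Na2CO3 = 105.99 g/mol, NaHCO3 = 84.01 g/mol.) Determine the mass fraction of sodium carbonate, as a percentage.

n(HCl) = 0.04515 × 0.1664 = 7.513 × 10^-3 mol
Let x = n(Na2CO3), y = n(NaHCO3).
Titrant: 2x + 1y = 7.513 × 10^-3;  mass: 105.99x + 84.01y = 0.4450
Solving, x = 3.001 × 10^-3 mol, y = 1.511 × 10^-3 mol
mass of Na2CO3 = 3.001 × 10^-3 × 105.99 = 0.3181 g
% Na2CO3 = 0.3181 / 0.4450 × 100 = 71.48 %

71.48 %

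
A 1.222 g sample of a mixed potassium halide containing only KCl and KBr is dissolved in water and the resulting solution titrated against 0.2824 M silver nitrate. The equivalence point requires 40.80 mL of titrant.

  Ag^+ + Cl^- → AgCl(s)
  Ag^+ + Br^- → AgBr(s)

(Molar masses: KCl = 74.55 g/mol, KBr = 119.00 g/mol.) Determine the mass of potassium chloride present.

n(AgNO3) = 0.04080 × 0.2824 = 0.01152 mol
Let x = n(KCl), y = n(KBr).
Titrant: 1x + 1y = 0.01152;  mass: 74.55x + 119.00y = 1.222
Solving, x = 3.355 × 10^-3 mol, y = 8.167 × 10^-3 mol
mass of KCl = 3.355 × 10^-3 × 74.55 = 0.2501 g

0.2501 g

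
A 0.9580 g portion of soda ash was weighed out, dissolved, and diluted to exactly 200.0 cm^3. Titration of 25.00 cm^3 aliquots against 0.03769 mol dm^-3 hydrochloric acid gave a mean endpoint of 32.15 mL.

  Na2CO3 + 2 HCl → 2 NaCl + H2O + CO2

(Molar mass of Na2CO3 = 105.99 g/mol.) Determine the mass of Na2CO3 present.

n(HCl) per titration = 0.03215 × 0.03769 = 1.212 × 10^-3 mol
From the 1:2 ratio, n(Na2CO3) in each aliquot = 1/2 × 1.212 × 10^-3 = 6.059 × 10^-4 mol
n(Na2CO3) in the whole flask = 6.059 × 10^-4 × 200.0/25.00 = 4.847 × 10^-3 mol
mass of Na2CO3 = 4.847 × 10^-3 × 105.99 = 0.5137 g

0.5137 g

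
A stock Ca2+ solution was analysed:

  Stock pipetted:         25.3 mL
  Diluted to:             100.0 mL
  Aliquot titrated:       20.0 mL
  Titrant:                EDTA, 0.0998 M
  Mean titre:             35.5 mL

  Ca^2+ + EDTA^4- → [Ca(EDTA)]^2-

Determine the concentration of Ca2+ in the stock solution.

n(EDTA) = 0.0355 × 0.0998 = 3.54 × 10^-3 mol
n(Ca2+) in the aliquot = 3.54 × 10^-3 mol (1:1 ratio)
[Ca2+]_dilute = 3.54 × 10^-3 / 0.0200 = 0.177 mol/L
Dilution factor = 100.0 / 25.3 = 3.953
[Ca2+]_stock = 0.177 × 3.953 = 0.700 mol/L

0.700 M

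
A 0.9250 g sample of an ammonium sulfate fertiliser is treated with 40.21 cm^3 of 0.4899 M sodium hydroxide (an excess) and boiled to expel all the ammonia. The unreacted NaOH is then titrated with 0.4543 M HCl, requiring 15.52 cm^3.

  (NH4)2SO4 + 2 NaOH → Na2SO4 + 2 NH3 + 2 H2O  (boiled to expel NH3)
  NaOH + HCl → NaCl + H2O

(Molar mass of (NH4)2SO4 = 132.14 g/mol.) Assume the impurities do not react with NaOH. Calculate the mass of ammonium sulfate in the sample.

0.8357 g

n(NaOH) added = 0.04021 × 0.4899 = 0.01970 mol
n(HCl) used in back-titration = 0.01552 × 0.4543 = 7.051 × 10^-3 mol
n(NaOH) left over = 7.051 × 10^-3 mol (1:1 ratio)
n(NaOH) consumed by analyte = 0.01970 − 7.051 × 10^-3 = 0.01265 mol
From the 1:2 ratio, n((NH4)2SO4) = 1/2 × 0.01265 = 6.324 × 10^-3 mol
mass of (NH4)2SO4 = 6.324 × 10^-3 × 132.14 = 0.8357 g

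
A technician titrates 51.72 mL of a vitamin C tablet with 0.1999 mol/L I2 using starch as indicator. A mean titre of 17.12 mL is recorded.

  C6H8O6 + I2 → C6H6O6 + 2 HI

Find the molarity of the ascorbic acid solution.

n(I2) = 0.01712 L × 0.1999 mol/L = 3.422 × 10^-3 mol
n(C6H8O6) = 3.422 × 10^-3 mol (1:1 mole ratio)
[C6H8O6] = 3.422 × 10^-3 mol / 0.05172 L = 0.06617 mol/L

0.06617 mol/L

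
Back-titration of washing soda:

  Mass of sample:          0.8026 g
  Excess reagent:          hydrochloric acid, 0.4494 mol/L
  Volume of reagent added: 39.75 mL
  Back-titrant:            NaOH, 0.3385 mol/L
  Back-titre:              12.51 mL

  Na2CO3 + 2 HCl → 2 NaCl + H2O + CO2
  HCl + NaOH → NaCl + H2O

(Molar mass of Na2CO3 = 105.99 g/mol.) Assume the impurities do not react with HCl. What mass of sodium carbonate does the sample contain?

0.7223 g

n(HCl) added = 0.03975 × 0.4494 = 0.01786 mol
n(NaOH) used in back-titration = 0.01251 × 0.3385 = 4.235 × 10^-3 mol
n(HCl) left over = 4.235 × 10^-3 mol (1:1 ratio)
n(HCl) consumed by analyte = 0.01786 − 4.235 × 10^-3 = 0.01363 mol
From the 1:2 ratio, n(Na2CO3) = 1/2 × 0.01363 = 6.815 × 10^-3 mol
mass of Na2CO3 = 6.815 × 10^-3 × 105.99 = 0.7223 g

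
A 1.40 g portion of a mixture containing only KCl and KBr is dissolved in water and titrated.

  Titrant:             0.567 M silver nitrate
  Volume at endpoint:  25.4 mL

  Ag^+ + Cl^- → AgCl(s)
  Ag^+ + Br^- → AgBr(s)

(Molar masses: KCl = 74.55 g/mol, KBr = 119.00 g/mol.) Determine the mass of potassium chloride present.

0.526 g

n(AgNO3) = 0.0254 × 0.567 = 0.0144 mol
Let x = n(KCl), y = n(KBr).
Titrant: 1x + 1y = 0.0144;  mass: 74.55x + 119.00y = 1.40
Solving, x = 7.06 × 10^-3 mol, y = 7.34 × 10^-3 mol
mass of KCl = 7.06 × 10^-3 × 74.55 = 0.526 g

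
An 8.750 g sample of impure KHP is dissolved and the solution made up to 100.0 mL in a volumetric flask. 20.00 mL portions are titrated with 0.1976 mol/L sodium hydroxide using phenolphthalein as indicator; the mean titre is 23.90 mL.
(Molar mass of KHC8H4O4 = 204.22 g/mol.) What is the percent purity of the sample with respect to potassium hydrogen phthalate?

KHC8H4O4 + NaOH → KNaC8H4O4 + H2O
n(NaOH) per titration = 0.02390 × 0.1976 = 4.723 × 10^-3 mol
n(KHC8H4O4) in each aliquot = 4.723 × 10^-3 mol (1:1 ratio)
n(KHC8H4O4) in the whole flask = 4.723 × 10^-3 × 100.0/20.00 = 0.02361 mol
mass of KHC8H4O4 = 0.02361 × 204.22 = 4.822 g
% KHC8H4O4 = 4.822 / 8.750 × 100 = 55.11 %

55.11 %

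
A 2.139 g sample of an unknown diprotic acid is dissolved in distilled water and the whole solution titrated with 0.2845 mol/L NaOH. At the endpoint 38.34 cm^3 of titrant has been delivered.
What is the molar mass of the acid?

392.2 g/mol

n(NaOH) = 0.03834 L × 0.2845 mol/L = 0.01091 mol
From the 1:2 ratio, n(H2A) = 1/2 × 0.01091 = 5.454 × 10^-3 mol
M = m / n = 2.139 g / 5.454 × 10^-3 mol = 392.2 g/mol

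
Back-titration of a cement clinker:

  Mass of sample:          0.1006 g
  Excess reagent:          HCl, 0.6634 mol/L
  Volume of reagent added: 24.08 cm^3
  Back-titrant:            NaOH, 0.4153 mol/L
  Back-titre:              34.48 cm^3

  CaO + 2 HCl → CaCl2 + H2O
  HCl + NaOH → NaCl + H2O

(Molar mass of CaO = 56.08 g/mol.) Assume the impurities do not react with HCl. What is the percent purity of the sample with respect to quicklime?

46.13 %

n(HCl) added = 0.02408 × 0.6634 = 0.01597 mol
n(NaOH) used in back-titration = 0.03448 × 0.4153 = 0.01432 mol
n(HCl) left over = 0.01432 mol (1:1 ratio)
n(HCl) consumed by analyte = 0.01597 − 0.01432 = 1.655 × 10^-3 mol
From the 1:2 ratio, n(CaO) = 1/2 × 1.655 × 10^-3 = 8.276 × 10^-4 mol
mass of CaO = 8.276 × 10^-4 × 56.08 = 0.04641 g
% CaO = 0.04641 / 0.1006 × 100 = 46.13 %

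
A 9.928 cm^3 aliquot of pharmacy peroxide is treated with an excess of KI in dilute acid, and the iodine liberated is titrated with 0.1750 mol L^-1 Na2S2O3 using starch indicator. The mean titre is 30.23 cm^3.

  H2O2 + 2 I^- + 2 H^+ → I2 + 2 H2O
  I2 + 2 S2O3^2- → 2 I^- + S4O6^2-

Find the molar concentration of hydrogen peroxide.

0.2664 mol/L

n(S2O3^2-) = 0.03023 × 0.1750 = 5.290 × 10^-3 mol
n(I2) = n(S2O3^2-)/2 = 2.645 × 10^-3 mol
n(H2O2) in the aliquot = 2.645 × 10^-3 mol (1:1 ratio)
[H2O2] = 2.645 × 10^-3 / 0.009928 = 0.2664 mol/L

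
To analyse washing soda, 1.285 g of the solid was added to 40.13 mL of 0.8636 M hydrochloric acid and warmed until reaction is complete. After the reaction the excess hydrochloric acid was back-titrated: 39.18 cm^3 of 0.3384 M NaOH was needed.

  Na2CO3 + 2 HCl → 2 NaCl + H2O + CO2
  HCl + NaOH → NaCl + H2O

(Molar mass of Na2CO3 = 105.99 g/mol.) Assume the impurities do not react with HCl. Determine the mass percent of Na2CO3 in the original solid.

n(HCl) added = 0.04013 × 0.8636 = 0.03466 mol
n(NaOH) used in back-titration = 0.03918 × 0.3384 = 0.01326 mol
n(HCl) left over = 0.01326 mol (1:1 ratio)
n(HCl) consumed by analyte = 0.03466 − 0.01326 = 0.02140 mol
From the 1:2 ratio, n(Na2CO3) = 1/2 × 0.02140 = 0.01070 mol
mass of Na2CO3 = 0.01070 × 105.99 = 1.134 g
% Na2CO3 = 1.134 / 1.285 × 100 = 88.25 %

88.25 %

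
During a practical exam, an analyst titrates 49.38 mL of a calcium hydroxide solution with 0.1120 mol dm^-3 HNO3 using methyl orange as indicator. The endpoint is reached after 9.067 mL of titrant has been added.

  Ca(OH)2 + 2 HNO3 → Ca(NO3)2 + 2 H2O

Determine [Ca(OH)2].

0.01028 mol/L

n(HNO3) = 0.009067 L × 0.1120 mol/L = 1.016 × 10^-3 mol
From the 1:2 mole ratio, n(Ca(OH)2) = 1/2 × 1.016 × 10^-3 = 5.078 × 10^-4 mol
[Ca(OH)2] = 5.078 × 10^-4 mol / 0.04938 L = 0.01028 mol/L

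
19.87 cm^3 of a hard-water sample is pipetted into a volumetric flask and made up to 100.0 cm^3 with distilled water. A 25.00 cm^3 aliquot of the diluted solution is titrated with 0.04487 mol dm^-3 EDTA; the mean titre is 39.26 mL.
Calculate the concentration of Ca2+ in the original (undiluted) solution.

0.3546 mol/L

Ca^2+ + EDTA^4- → [Ca(EDTA)]^2-
n(EDTA) = 0.03926 × 0.04487 = 1.762 × 10^-3 mol
n(Ca2+) in the aliquot = 1.762 × 10^-3 mol (1:1 ratio)
[Ca2+]_dilute = 1.762 × 10^-3 / 0.02500 = 0.07046 mol/L
Dilution factor = 100.0 / 19.87 = 5.033
[Ca2+]_stock = 0.07046 × 5.033 = 0.3546 mol/L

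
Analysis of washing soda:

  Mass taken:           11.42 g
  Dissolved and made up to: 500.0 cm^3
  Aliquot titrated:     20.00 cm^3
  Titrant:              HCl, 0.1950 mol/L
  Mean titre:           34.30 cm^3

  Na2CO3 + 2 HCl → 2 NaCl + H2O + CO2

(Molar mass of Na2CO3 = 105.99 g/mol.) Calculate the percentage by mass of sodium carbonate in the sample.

77.60 %

n(HCl) per titration = 0.03430 × 0.1950 = 6.688 × 10^-3 mol
From the 1:2 ratio, n(Na2CO3) in each aliquot = 1/2 × 6.688 × 10^-3 = 3.344 × 10^-3 mol
n(Na2CO3) in the whole flask = 3.344 × 10^-3 × 500.0/20.00 = 0.08361 mol
mass of Na2CO3 = 0.08361 × 105.99 = 8.861 g
% Na2CO3 = 8.861 / 11.42 × 100 = 77.60 %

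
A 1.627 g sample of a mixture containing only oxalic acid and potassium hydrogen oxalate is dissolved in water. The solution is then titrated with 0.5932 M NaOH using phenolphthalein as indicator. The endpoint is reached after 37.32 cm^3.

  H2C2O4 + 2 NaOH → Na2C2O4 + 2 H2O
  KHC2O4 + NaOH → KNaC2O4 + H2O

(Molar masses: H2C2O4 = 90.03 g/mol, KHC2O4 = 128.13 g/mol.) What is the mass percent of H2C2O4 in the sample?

n(NaOH) = 0.03732 × 0.5932 = 0.02214 mol
Let x = n(H2C2O4), y = n(KHC2O4).
Titrant: 2x + 1y = 0.02214;  mass: 90.03x + 128.13y = 1.627
Solving, x = 7.276 × 10^-3 mol, y = 7.585 × 10^-3 mol
mass of H2C2O4 = 7.276 × 10^-3 × 90.03 = 0.6551 g
% H2C2O4 = 0.6551 / 1.627 × 100 = 40.26 %

40.26 %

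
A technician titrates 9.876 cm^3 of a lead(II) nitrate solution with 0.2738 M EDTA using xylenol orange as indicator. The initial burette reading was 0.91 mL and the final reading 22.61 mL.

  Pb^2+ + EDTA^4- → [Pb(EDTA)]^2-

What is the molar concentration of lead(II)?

0.6016 M

n(EDTA) = 0.02170 L × 0.2738 mol/L = 5.941 × 10^-3 mol
n(Pb2+) = 5.941 × 10^-3 mol (1:1 mole ratio)
[Pb2+] = 5.941 × 10^-3 mol / 0.009876 L = 0.6016 mol/L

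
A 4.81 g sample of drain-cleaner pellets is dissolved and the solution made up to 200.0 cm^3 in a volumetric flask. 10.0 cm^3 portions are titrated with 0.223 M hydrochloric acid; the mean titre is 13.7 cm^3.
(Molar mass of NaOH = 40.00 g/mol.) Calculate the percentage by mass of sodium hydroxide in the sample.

NaOH + HCl → NaCl + H2O
n(HCl) per titration = 0.0137 × 0.223 = 3.06 × 10^-3 mol
n(NaOH) in each aliquot = 3.06 × 10^-3 mol (1:1 ratio)
n(NaOH) in the whole flask = 3.06 × 10^-3 × 200.0/10.0 = 0.0611 mol
mass of NaOH = 0.0611 × 40.00 = 2.44 g
% NaOH = 2.44 / 4.81 × 100 = 50.8 %

50.8 %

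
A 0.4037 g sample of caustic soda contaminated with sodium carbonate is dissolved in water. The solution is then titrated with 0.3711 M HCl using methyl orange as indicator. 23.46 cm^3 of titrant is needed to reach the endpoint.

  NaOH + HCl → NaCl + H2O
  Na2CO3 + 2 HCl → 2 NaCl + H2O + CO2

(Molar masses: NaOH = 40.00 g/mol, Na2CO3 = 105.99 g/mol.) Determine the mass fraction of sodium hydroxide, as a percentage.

n(HCl) = 0.02346 × 0.3711 = 8.706 × 10^-3 mol
Let x = n(NaOH), y = n(Na2CO3).
Titrant: 1x + 2y = 8.706 × 10^-3;  mass: 40.00x + 105.99y = 0.4037
Solving, x = 4.438 × 10^-3 mol, y = 2.134 × 10^-3 mol
mass of NaOH = 4.438 × 10^-3 × 40.00 = 0.1775 g
% NaOH = 0.1775 / 0.4037 × 100 = 43.98 %

43.98 %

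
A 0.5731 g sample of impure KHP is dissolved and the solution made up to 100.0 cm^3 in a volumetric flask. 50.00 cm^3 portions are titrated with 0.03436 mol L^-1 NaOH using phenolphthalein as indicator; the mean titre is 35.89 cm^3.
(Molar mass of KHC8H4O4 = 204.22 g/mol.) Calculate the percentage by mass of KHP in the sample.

KHC8H4O4 + NaOH → KNaC8H4O4 + H2O
n(NaOH) per titration = 0.03589 × 0.03436 = 1.233 × 10^-3 mol
n(KHC8H4O4) in each aliquot = 1.233 × 10^-3 mol (1:1 ratio)
n(KHC8H4O4) in the whole flask = 1.233 × 10^-3 × 100.0/50.00 = 2.466 × 10^-3 mol
mass of KHC8H4O4 = 2.466 × 10^-3 × 204.22 = 0.5037 g
% KHC8H4O4 = 0.5037 / 0.5731 × 100 = 87.89 %

87.89 %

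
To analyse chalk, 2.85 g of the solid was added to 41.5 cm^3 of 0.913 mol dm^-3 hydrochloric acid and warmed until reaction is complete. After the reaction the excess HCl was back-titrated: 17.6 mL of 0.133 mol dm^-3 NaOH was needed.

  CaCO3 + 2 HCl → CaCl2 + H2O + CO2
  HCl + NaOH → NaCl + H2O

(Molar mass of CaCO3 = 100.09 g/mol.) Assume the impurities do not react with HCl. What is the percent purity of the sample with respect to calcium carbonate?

62.4 %

n(HCl) added = 0.0415 × 0.913 = 0.0379 mol
n(NaOH) used in back-titration = 0.0176 × 0.133 = 2.34 × 10^-3 mol
n(HCl) left over = 2.34 × 10^-3 mol (1:1 ratio)
n(HCl) consumed by analyte = 0.0379 − 2.34 × 10^-3 = 0.0355 mol
From the 1:2 ratio, n(CaCO3) = 1/2 × 0.0355 = 0.0178 mol
mass of CaCO3 = 0.0178 × 100.09 = 1.78 g
% CaCO3 = 1.78 / 2.85 × 100 = 62.4 %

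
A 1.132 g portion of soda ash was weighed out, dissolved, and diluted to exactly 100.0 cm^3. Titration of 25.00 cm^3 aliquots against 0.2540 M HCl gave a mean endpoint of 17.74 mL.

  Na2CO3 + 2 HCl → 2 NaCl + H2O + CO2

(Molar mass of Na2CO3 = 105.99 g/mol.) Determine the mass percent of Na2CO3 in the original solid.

n(HCl) per titration = 0.01774 × 0.2540 = 4.506 × 10^-3 mol
From the 1:2 ratio, n(Na2CO3) in each aliquot = 1/2 × 4.506 × 10^-3 = 2.253 × 10^-3 mol
n(Na2CO3) in the whole flask = 2.253 × 10^-3 × 100.0/25.00 = 9.012 × 10^-3 mol
mass of Na2CO3 = 9.012 × 10^-3 × 105.99 = 0.9552 g
% Na2CO3 = 0.9552 / 1.132 × 100 = 84.38 %

84.38 %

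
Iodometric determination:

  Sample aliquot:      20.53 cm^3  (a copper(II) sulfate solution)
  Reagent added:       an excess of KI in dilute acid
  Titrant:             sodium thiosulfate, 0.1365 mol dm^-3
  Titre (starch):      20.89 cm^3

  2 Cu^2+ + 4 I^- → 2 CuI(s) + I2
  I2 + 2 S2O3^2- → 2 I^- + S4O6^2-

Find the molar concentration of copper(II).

0.1389 mol/L

n(S2O3^2-) = 0.02089 × 0.1365 = 2.851 × 10^-3 mol
n(I2) = n(S2O3^2-)/2 = 1.426 × 10^-3 mol
From the 2:1 ratio, n(Cu2+) in the aliquot = 2/1 × 1.426 × 10^-3 = 2.851 × 10^-3 mol
[Cu2+] = 2.851 × 10^-3 / 0.02053 = 0.1389 mol/L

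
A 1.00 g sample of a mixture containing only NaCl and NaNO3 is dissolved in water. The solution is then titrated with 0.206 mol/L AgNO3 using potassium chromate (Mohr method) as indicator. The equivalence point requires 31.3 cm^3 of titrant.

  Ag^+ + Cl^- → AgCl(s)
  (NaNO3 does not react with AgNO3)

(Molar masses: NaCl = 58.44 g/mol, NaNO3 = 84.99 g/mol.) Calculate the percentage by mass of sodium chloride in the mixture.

37.7 %

n(AgNO3) = 0.0313 × 0.206 = 6.45 × 10^-3 mol
Let x = n(NaCl), y = n(NaNO3).
Titrant: 1x = 6.45 × 10^-3;  mass: 58.44x + 84.99y = 1.00
Solving, x = 6.45 × 10^-3 mol, y = 7.33 × 10^-3 mol
mass of NaCl = 6.45 × 10^-3 × 58.44 = 0.377 g
% NaCl = 0.377 / 1.00 × 100 = 37.7 %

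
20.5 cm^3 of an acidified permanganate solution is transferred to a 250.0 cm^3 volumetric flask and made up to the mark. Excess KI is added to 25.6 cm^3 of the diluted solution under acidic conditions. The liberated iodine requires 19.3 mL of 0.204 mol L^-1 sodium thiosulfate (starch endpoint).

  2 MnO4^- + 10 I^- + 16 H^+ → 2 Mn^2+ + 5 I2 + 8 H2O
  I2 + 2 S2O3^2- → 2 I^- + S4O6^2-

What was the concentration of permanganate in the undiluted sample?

0.375 mol/L

n(S2O3^2-) = 0.0193 × 0.204 = 3.94 × 10^-3 mol
n(I2) = n(S2O3^2-)/2 = 1.97 × 10^-3 mol
From the 2:5 ratio, n(MnO4^-) in the aliquot = 2/5 × 1.97 × 10^-3 = 7.87 × 10^-4 mol
[MnO4^-]_dilute = 7.87 × 10^-4 / 0.0256 = 0.0308 mol/L
[MnO4^-]_original = 0.0308 × 250.0/20.5 = 0.375 mol/L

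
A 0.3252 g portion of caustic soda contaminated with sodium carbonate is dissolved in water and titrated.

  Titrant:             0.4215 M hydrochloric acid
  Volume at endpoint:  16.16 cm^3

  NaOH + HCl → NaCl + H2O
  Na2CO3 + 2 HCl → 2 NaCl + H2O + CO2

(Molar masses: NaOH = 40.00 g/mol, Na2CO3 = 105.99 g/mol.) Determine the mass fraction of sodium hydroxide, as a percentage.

n(HCl) = 0.01616 × 0.4215 = 6.811 × 10^-3 mol
Let x = n(NaOH), y = n(Na2CO3).
Titrant: 1x + 2y = 6.811 × 10^-3;  mass: 40.00x + 105.99y = 0.3252
Solving, x = 2.753 × 10^-3 mol, y = 2.029 × 10^-3 mol
mass of NaOH = 2.753 × 10^-3 × 40.00 = 0.1101 g
% NaOH = 0.1101 / 0.3252 × 100 = 33.86 %

33.86 %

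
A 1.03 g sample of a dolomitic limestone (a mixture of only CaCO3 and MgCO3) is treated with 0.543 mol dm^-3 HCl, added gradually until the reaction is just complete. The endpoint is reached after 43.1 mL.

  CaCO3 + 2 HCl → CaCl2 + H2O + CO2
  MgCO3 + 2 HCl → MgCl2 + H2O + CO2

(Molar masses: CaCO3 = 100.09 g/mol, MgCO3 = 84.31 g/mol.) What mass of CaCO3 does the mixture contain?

n(HCl) = 0.0431 × 0.543 = 0.0234 mol
Let x = n(CaCO3), y = n(MgCO3).
Titrant: 2x + 2y = 0.0234;  mass: 100.09x + 84.31y = 1.03
Solving, x = 2.75 × 10^-3 mol, y = 8.95 × 10^-3 mol
mass of CaCO3 = 2.75 × 10^-3 × 100.09 = 0.275 g

0.275 g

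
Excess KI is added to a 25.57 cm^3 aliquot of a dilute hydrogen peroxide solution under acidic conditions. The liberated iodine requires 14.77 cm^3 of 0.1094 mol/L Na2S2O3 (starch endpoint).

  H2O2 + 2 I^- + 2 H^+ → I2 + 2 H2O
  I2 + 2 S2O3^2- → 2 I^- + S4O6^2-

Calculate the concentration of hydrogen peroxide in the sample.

0.03160 mol/L

n(S2O3^2-) = 0.01477 × 0.1094 = 1.616 × 10^-3 mol
n(I2) = n(S2O3^2-)/2 = 8.079 × 10^-4 mol
n(H2O2) in the aliquot = 8.079 × 10^-4 mol (1:1 ratio)
[H2O2] = 8.079 × 10^-4 / 0.02557 = 0.03160 mol/L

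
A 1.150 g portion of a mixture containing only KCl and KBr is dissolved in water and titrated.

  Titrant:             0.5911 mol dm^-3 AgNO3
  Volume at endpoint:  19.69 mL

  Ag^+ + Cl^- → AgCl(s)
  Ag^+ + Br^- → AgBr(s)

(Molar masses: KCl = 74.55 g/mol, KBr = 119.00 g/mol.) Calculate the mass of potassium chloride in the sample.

n(AgNO3) = 0.01969 × 0.5911 = 0.01164 mol
Let x = n(KCl), y = n(KBr).
Titrant: 1x + 1y = 0.01164;  mass: 74.55x + 119.00y = 1.150
Solving, x = 5.287 × 10^-3 mol, y = 6.352 × 10^-3 mol
mass of KCl = 5.287 × 10^-3 × 74.55 = 0.3942 g

0.3942 g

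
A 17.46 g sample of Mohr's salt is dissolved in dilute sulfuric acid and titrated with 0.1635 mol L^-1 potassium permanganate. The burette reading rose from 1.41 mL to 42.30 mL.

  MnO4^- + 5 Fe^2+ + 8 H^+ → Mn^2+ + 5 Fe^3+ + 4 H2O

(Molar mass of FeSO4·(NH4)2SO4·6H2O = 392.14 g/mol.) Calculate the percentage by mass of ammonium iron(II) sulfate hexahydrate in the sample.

n(KMnO4) = 0.04089 L × 0.1635 mol/L = 6.686 × 10^-3 mol
From the 5:1 ratio, n(FeSO4·(NH4)2SO4·6H2O) = 5/1 × 6.686 × 10^-3 = 0.03343 mol
mass of FeSO4·(NH4)2SO4·6H2O = 0.03343 × 392.14 g/mol = 13.11 g
% FeSO4·(NH4)2SO4·6H2O = 13.11 / 17.46 × 100 = 75.08 %

75.08 %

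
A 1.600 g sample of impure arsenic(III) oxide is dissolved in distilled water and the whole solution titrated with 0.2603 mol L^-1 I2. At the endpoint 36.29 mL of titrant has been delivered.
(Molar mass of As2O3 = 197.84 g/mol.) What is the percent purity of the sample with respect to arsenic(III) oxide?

58.40 %

As2O3 + 2 I2 + 2 H2O → As2O5 + 4 HI
n(I2) = 0.03629 L × 0.2603 mol/L = 9.446 × 10^-3 mol
From the 1:2 ratio, n(As2O3) = 1/2 × 9.446 × 10^-3 = 4.723 × 10^-3 mol
mass of As2O3 = 4.723 × 10^-3 × 197.84 g/mol = 0.9344 g
% As2O3 = 0.9344 / 1.600 × 100 = 58.40 %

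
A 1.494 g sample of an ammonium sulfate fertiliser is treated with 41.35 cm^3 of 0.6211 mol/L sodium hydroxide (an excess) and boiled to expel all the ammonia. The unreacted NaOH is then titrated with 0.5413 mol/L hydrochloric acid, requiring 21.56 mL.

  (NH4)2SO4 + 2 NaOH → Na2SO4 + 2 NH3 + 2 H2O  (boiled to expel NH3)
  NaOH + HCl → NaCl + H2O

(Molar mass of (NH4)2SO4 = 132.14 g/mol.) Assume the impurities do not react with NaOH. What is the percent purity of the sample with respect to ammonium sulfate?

n(NaOH) added = 0.04135 × 0.6211 = 0.02568 mol
n(HCl) used in back-titration = 0.02156 × 0.5413 = 0.01167 mol
n(NaOH) left over = 0.01167 mol (1:1 ratio)
n(NaOH) consumed by analyte = 0.02568 − 0.01167 = 0.01401 mol
From the 1:2 ratio, n((NH4)2SO4) = 1/2 × 0.01401 = 7.006 × 10^-3 mol
mass of (NH4)2SO4 = 7.006 × 10^-3 × 132.14 = 0.9258 g
% (NH4)2SO4 = 0.9258 / 1.494 × 100 = 61.97 %

61.97 %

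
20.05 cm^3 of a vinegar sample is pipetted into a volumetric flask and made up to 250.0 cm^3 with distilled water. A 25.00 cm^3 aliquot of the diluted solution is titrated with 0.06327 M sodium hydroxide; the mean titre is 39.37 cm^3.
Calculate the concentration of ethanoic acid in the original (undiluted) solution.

CH3COOH + NaOH → CH3COONa + H2O
n(NaOH) = 0.03937 × 0.06327 = 2.491 × 10^-3 mol
n(CH3COOH) in the aliquot = 2.491 × 10^-3 mol (1:1 ratio)
[CH3COOH]_dilute = 2.491 × 10^-3 / 0.02500 = 0.09964 mol/L
Dilution factor = 250.0 / 20.05 = 12.47
[CH3COOH]_stock = 0.09964 × 12.47 = 1.242 mol/L

1.242 M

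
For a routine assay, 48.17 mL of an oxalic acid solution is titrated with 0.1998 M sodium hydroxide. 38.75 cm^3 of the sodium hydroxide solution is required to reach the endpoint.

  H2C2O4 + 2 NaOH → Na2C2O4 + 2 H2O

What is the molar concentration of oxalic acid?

0.08036 M

n(NaOH) = 0.03875 L × 0.1998 mol/L = 7.742 × 10^-3 mol
From the 1:2 mole ratio, n(H2C2O4) = 1/2 × 7.742 × 10^-3 = 3.871 × 10^-3 mol
[H2C2O4] = 3.871 × 10^-3 mol / 0.04817 L = 0.08036 mol/L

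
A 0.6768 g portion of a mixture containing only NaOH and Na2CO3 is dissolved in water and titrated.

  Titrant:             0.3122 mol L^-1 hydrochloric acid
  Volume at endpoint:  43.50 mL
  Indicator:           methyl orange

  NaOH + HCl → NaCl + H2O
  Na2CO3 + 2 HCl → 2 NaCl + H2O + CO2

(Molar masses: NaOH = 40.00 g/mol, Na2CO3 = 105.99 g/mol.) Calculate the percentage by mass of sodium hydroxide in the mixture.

19.52 %

n(HCl) = 0.04350 × 0.3122 = 0.01358 mol
Let x = n(NaOH), y = n(Na2CO3).
Titrant: 1x + 2y = 0.01358;  mass: 40.00x + 105.99y = 0.6768
Solving, x = 3.302 × 10^-3 mol, y = 5.139 × 10^-3 mol
mass of NaOH = 3.302 × 10^-3 × 40.00 = 0.1321 g
% NaOH = 0.1321 / 0.6768 × 100 = 19.52 %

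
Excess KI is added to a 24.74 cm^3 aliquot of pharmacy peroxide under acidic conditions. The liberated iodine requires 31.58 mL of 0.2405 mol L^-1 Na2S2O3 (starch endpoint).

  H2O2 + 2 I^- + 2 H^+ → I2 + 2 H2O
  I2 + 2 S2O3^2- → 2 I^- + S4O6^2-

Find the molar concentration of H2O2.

0.1535 mol/L

n(S2O3^2-) = 0.03158 × 0.2405 = 7.595 × 10^-3 mol
n(I2) = n(S2O3^2-)/2 = 3.797 × 10^-3 mol
n(H2O2) in the aliquot = 3.797 × 10^-3 mol (1:1 ratio)
[H2O2] = 3.797 × 10^-3 / 0.02474 = 0.1535 mol/L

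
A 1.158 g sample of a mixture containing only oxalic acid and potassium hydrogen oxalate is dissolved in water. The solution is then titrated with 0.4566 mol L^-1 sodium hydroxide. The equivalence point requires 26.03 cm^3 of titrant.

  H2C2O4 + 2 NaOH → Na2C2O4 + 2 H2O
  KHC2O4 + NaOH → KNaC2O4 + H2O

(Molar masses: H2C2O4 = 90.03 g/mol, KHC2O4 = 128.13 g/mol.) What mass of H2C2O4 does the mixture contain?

0.1976 g

n(NaOH) = 0.02603 × 0.4566 = 0.01189 mol
Let x = n(H2C2O4), y = n(KHC2O4).
Titrant: 2x + 1y = 0.01189;  mass: 90.03x + 128.13y = 1.158
Solving, x = 2.195 × 10^-3 mol, y = 7.495 × 10^-3 mol
mass of H2C2O4 = 2.195 × 10^-3 × 90.03 = 0.1976 g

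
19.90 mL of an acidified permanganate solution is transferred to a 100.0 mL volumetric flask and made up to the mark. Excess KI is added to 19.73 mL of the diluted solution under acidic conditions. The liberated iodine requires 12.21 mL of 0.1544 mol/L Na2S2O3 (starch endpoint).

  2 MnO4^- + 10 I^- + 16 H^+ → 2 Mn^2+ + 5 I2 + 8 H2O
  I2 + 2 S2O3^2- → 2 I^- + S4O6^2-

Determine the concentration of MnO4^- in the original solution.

n(S2O3^2-) = 0.01221 × 0.1544 = 1.885 × 10^-3 mol
n(I2) = n(S2O3^2-)/2 = 9.426 × 10^-4 mol
From the 2:5 ratio, n(MnO4^-) in the aliquot = 2/5 × 9.426 × 10^-4 = 3.770 × 10^-4 mol
[MnO4^-]_dilute = 3.770 × 10^-4 / 0.01973 = 0.01911 mol/L
[MnO4^-]_original = 0.01911 × 100.0/19.90 = 0.09603 mol/L

0.09603 mol/L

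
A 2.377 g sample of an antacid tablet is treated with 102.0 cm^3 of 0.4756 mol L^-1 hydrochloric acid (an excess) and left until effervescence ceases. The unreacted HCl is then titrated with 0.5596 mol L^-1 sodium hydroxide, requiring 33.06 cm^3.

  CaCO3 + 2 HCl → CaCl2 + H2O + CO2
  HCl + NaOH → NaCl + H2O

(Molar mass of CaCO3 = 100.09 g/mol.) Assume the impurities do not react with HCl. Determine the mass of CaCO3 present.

n(HCl) added = 0.1020 × 0.4756 = 0.04851 mol
n(NaOH) used in back-titration = 0.03306 × 0.5596 = 0.01850 mol
n(HCl) left over = 0.01850 mol (1:1 ratio)
n(HCl) consumed by analyte = 0.04851 − 0.01850 = 0.03001 mol
From the 1:2 ratio, n(CaCO3) = 1/2 × 0.03001 = 0.01501 mol
mass of CaCO3 = 0.01501 × 100.09 = 1.502 g

1.502 g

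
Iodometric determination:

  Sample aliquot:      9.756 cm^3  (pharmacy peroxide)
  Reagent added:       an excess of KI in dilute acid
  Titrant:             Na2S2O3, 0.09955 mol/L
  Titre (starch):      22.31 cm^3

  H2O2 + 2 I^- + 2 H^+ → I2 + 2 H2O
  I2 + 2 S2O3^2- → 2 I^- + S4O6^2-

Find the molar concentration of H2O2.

0.1138 mol/L

n(S2O3^2-) = 0.02231 × 0.09955 = 2.221 × 10^-3 mol
n(I2) = n(S2O3^2-)/2 = 1.110 × 10^-3 mol
n(H2O2) in the aliquot = 1.110 × 10^-3 mol (1:1 ratio)
[H2O2] = 1.110 × 10^-3 / 0.009756 = 0.1138 mol/L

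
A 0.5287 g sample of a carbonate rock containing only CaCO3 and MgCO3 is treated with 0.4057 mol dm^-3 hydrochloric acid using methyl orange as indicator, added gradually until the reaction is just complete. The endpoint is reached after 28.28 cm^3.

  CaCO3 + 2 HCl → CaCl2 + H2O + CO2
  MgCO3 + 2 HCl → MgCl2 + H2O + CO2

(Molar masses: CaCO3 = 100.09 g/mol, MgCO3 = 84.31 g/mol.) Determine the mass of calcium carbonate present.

n(HCl) = 0.02828 × 0.4057 = 0.01147 mol
Let x = n(CaCO3), y = n(MgCO3).
Titrant: 2x + 2y = 0.01147;  mass: 100.09x + 84.31y = 0.5287
Solving, x = 2.855 × 10^-3 mol, y = 2.882 × 10^-3 mol
mass of CaCO3 = 2.855 × 10^-3 × 100.09 = 0.2857 g

0.2857 g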